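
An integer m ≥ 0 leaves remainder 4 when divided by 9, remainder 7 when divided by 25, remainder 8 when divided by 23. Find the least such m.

The moduli are pairwise coprime; N = 9·25·23 = 5175.
N/9 = 575; 575 ≡ 8 (mod 9); 8·8 ≡ 1, so inverse 8.
N/25 = 207; 207 ≡ 7 (mod 25); 7·18 ≡ 1, so inverse 18.
N/23 = 225; 225 ≡ 18 (mod 23); 18·9 ≡ 1, so inverse 9.
m ≡ 4·575·8 + 7·207·18 + 8·225·9 = 60682.
60682 mod 5175 = 3757.

3757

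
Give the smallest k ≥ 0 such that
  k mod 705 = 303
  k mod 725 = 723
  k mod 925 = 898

Combine the congruences pairwise.
gcd(705, 725) = 5 and 5 | (723 − 303), so the pair is consistent; merging gives k ≡ 87723 (mod 102225), where 102225 = lcm(705, 725).
gcd(102225, 925) = 25 and 25 | (898 − 87723), so the pair is consistent; merging gives k ≡ 1109973 (mod 3782325), where 3782325 = lcm(102225, 925).
The solution is unique modulo lcm(705, 725, 925) = 3782325.

1109973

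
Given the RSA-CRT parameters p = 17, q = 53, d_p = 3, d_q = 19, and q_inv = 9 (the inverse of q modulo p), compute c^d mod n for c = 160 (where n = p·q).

54

m₁ = c^(d_p) mod p: c ≡ 7 (mod 17), and 7^3 mod 17 = 3.
m₂ = c^(d_q) mod q: c ≡ 1 (mod 53), and 1^19 mod 53 = 1.
h = q_inv·(m₁ − m₂) mod p = 9·(3 − 1) mod 17 = 1.
m = m₂ + h·q = 1 + 1·53 = 54.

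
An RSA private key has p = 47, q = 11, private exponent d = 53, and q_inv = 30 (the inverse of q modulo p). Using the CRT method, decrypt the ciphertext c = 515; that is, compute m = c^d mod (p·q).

201

d_p = d mod (p−1) = 53 mod 46 = 7; d_q = d mod (q−1) = 3.
m₁ = c^(d_p) mod p: c ≡ 45 (mod 47), and 45^7 mod 47 = 13.
m₂ = c^(d_q) mod q: c ≡ 9 (mod 11), and 9^3 mod 11 = 3.
h = q_inv·(m₁ − m₂) mod p = 30·(13 − 3) mod 47 = 18.
m = m₂ + h·q = 3 + 18·11 = 201.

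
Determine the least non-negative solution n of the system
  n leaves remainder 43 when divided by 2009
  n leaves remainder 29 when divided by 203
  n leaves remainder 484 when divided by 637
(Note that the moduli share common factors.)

Combine the congruences pairwise.
gcd(2009, 203) = 7 and 7 | (29 − 43), so the pair is consistent; merging gives n ≡ 40223 (mod 58261), where 58261 = lcm(2009, 203).
gcd(58261, 637) = 49 and 49 | (484 − 40223), so the pair is consistent; merging gives n ≡ 622833 (mod 757393), where 757393 = lcm(58261, 637).
The solution is unique modulo lcm(2009, 203, 637) = 757393.

622833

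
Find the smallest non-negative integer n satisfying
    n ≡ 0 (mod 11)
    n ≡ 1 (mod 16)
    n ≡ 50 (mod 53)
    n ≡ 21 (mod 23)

The moduli are pairwise coprime; M = 11·16·53·23 = 214544.
M/11 = 19504; 19504 ≡ 1 (mod 11), inverse 1.
M/16 = 13409; 13409 ≡ 1 (mod 16), inverse 1.
M/53 = 4048; 4048 ≡ 20 (mod 53); 20·8 ≡ 1, so inverse 8.
M/23 = 9328; 9328 ≡ 13 (mod 23); 13·16 ≡ 1, so inverse 16.
n ≡ 0·19504·1 + 1·13409·1 + 50·4048·8 + 21·9328·16 = 4766817.
4766817 mod 214544 = 46849.

46849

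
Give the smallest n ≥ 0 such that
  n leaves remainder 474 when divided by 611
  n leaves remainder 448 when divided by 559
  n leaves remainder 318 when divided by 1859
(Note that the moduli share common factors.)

gcd(611, 559) = 13 and 13 | (448 − 474), so the pair is consistent; merging gives n ≡ 13305 (mod 26273), where 26273 = lcm(611, 559).
gcd(26273, 1859) = 13 and 13 | (318 − 13305), so the pair is consistent; merging gives n ≡ 2982154 (mod 3757039), where 3757039 = lcm(26273, 1859).
The solution is unique modulo lcm(611, 559, 1859) = 3757039.

2982154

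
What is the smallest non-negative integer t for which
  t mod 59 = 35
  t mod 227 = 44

Combine the congruences pairwise.
From t ≡ 35 (mod 59) write t = 35 + 59s. Substituting into t ≡ 44 (mod 227) gives 59s ≡ 9 (mod 227), and since 59⁻¹ ≡ 177 (mod 227), s ≡ 4. Hence t ≡ 35 + 59·4 = 271 (mod 13393).

271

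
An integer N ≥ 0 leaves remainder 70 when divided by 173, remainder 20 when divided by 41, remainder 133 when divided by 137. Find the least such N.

290710

The moduli are pairwise coprime; M = 173·41·137 = 971741.
M/173 = 5617; 5617 ≡ 81 (mod 173); 81·47 ≡ 1, so inverse 47.
M/41 = 23701; 23701 ≡ 3 (mod 41); 3·14 ≡ 1, so inverse 14.
M/137 = 7093; 7093 ≡ 106 (mod 137); 106·53 ≡ 1, so inverse 53.
N ≡ 70·5617·47 + 20·23701·14 + 133·7093·53 = 75114767.
75114767 mod 971741 = 290710.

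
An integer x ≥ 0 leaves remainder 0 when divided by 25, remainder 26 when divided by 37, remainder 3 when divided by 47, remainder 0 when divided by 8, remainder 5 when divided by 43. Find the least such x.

The moduli are pairwise coprime; N = 25·37·47·8·43 = 14955400.
N/25 = 598216; 598216 ≡ 16 (mod 25); 16·11 ≡ 1, so inverse 11.
N/37 = 404200; 404200 ≡ 12 (mod 37); 12·34 ≡ 1, so inverse 34.
N/47 = 318200; 318200 ≡ 10 (mod 47); 10·33 ≡ 1, so inverse 33.
N/8 = 1869425; 1869425 ≡ 1 (mod 8), inverse 1.
N/43 = 347800; 347800 ≡ 16 (mod 43); 16·35 ≡ 1, so inverse 35.
x ≡ 0·598216·11 + 26·404200·34 + 3·318200·33 + 0·1869425·1 + 5·347800·35 = 449679600.
449679600 mod 14955400 = 1017600.

1017600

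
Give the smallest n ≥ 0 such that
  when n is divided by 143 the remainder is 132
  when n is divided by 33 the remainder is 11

275

Combine the congruences pairwise.
gcd(143, 33) = 11 and 11 | (11 − 132), so the pair is consistent; merging gives n ≡ 275 (mod 429), where 429 = lcm(143, 33).
The solution is unique modulo lcm(143, 33) = 429.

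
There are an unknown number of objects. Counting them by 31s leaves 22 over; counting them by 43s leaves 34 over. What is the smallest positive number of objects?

Combine the congruences pairwise.
From N ≡ 22 (mod 31) write N = 22 + 31t. Substituting into N ≡ 34 (mod 43) gives 31t ≡ 12 (mod 43), and since 31⁻¹ ≡ 25 (mod 43), t ≡ 42. Hence N ≡ 22 + 31·42 = 1324 (mod 1333).

1324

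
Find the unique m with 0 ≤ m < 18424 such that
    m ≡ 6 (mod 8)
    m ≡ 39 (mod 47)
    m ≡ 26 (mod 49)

The moduli are pairwise coprime; N = 8·47·49 = 18424.
N/8 = 2303; 2303 ≡ 7 (mod 8); 7·7 ≡ 1, so inverse 7.
N/47 = 392; 392 ≡ 16 (mod 47); 16·3 ≡ 1, so inverse 3.
N/49 = 376; 376 ≡ 33 (mod 49); 33·3 ≡ 1, so inverse 3.
m ≡ 6·2303·7 + 39·392·3 + 26·376·3 = 171918.
171918 mod 18424 = 6102.

6102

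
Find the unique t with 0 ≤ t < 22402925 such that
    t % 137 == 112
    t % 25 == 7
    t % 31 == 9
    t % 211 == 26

14869407

From t ≡ 112 (mod 137) write t = 112 + 137s. Substituting into t ≡ 7 (mod 25) gives 137s ≡ 20 (mod 25), and since 12⁻¹ ≡ 23 (mod 25), s ≡ 10. Hence t ≡ 112 + 137·10 = 1482 (mod 3425).
From t ≡ 1482 (mod 3425) write t = 1482 + 3425s. Substituting into t ≡ 9 (mod 31) gives 3425s ≡ 15 (mod 31), and since 15⁻¹ ≡ 29 (mod 31), s ≡ 1. Hence t ≡ 1482 + 3425·1 = 4907 (mod 106175).
From t ≡ 4907 (mod 106175) write t = 4907 + 106175s. Substituting into t ≡ 26 (mod 211) gives 106175s ≡ 183 (mod 211), and since 42⁻¹ ≡ 206 (mod 211), s ≡ 140. Hence t ≡ 4907 + 106175·140 = 14869407 (mod 22402925).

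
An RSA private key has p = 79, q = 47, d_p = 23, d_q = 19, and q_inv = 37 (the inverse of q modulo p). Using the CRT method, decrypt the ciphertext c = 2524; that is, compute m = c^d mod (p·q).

3348

m₁ = c^(d_p) mod p: c ≡ 75 (mod 79), and 75^23 mod 79 = 30.
m₂ = c^(d_q) mod q: c ≡ 33 (mod 47), and 33^19 mod 47 = 11.
h = q_inv·(m₁ − m₂) mod p = 37·(30 − 11) mod 79 = 71.
m = m₂ + h·q = 11 + 71·47 = 3348.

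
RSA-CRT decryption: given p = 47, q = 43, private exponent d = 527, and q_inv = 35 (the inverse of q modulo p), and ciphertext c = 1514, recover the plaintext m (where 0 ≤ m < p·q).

1543

d_p = d mod (p−1) = 527 mod 46 = 21; d_q = d mod (q−1) = 23.
m₁ = c^(d_p) mod p: c ≡ 10 (mod 47), and 10^21 mod 47 = 39.
m₂ = c^(d_q) mod q: c ≡ 9 (mod 43), and 9^23 mod 43 = 38.
h = q_inv·(m₁ − m₂) mod p = 35·(39 − 38) mod 47 = 35.
m = m₂ + h·q = 38 + 35·43 = 1543.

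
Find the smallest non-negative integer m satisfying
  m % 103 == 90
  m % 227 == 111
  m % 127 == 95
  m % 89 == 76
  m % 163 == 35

The moduli are pairwise coprime; N = 103·227·127·89·163 = 43076897209.
N/103 = 418222303; 418222303 ≡ 73 (mod 103); 73·24 ≡ 1, so inverse 24.
N/227 = 189766067; 189766067 ≡ 196 (mod 227); 196·205 ≡ 1, so inverse 205.
N/127 = 339188167; 339188167 ≡ 123 (mod 127); 123·95 ≡ 1, so inverse 95.
N/89 = 484010081; 484010081 ≡ 46 (mod 89); 46·60 ≡ 1, so inverse 60.
N/163 = 264275443; 264275443 ≡ 120 (mod 163); 120·72 ≡ 1, so inverse 72.
m ≡ 90·418222303·24 + 111·189766067·205 + 95·339188167·95 + 76·484010081·60 + 35·264275443·72 = 11155720321960.
11155720321960 mod 43076897209 = 41880842038.

41880842038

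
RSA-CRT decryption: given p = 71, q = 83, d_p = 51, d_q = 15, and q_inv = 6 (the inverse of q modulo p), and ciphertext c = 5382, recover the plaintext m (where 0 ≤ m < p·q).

3607

m₁ = c^(d_p) mod p: c ≡ 57 (mod 71), and 57^51 mod 71 = 57.
m₂ = c^(d_q) mod q: c ≡ 70 (mod 83), and 70^15 mod 83 = 38.
h = q_inv·(m₁ − m₂) mod p = 6·(57 − 38) mod 71 = 43.
m = m₂ + h·q = 38 + 43·83 = 3607.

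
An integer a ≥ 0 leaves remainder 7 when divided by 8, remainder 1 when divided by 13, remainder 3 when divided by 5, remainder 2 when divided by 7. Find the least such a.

From a ≡ 7 (mod 8) write a = 7 + 8t. Substituting into a ≡ 1 (mod 13) gives 8t ≡ 7 (mod 13), and since 8⁻¹ ≡ 5 (mod 13), t ≡ 9. Hence a ≡ 7 + 8·9 = 79 (mod 104).
From a ≡ 79 (mod 104) write a = 79 + 104t. Substituting into a ≡ 3 (mod 5) gives 104t ≡ 4 (mod 5), and since 4⁻¹ ≡ 4 (mod 5), t ≡ 1. Hence a ≡ 79 + 104·1 = 183 (mod 520).
From a ≡ 183 (mod 520) write a = 183 + 520t. Substituting into a ≡ 2 (mod 7) gives 520t ≡ 1 (mod 7), and since 2⁻¹ ≡ 4 (mod 7), t ≡ 4. Hence a ≡ 183 + 520·4 = 2263 (mod 3640).

2263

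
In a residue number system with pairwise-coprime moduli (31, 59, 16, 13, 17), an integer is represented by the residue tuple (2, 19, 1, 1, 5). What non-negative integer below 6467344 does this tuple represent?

Combine the congruences pairwise.
From x ≡ 2 (mod 31) write x = 2 + 31t. Substituting into x ≡ 19 (mod 59) gives 31t ≡ 17 (mod 59), and since 31⁻¹ ≡ 40 (mod 59), t ≡ 31. Hence x ≡ 2 + 31·31 = 963 (mod 1829).
From x ≡ 963 (mod 1829) write x = 963 + 1829t. Substituting into x ≡ 1 (mod 16) gives 1829t ≡ 14 (mod 16), and since 5⁻¹ ≡ 13 (mod 16), t ≡ 6. Hence x ≡ 963 + 1829·6 = 11937 (mod 29264).
From x ≡ 11937 (mod 29264) write x = 11937 + 29264t. Substituting into x ≡ 1 (mod 13) gives 29264t ≡ 11 (mod 13), and since 1⁻¹ ≡ 1 (mod 13), t ≡ 11. Hence x ≡ 11937 + 29264·11 = 333841 (mod 380432).
From x ≡ 333841 (mod 380432) write x = 333841 + 380432t. Substituting into x ≡ 5 (mod 17) gives 380432t ≡ 10 (mod 17), and since 6⁻¹ ≡ 3 (mod 17), t ≡ 13. Hence x ≡ 333841 + 380432·13 = 5279457 (mod 6467344).

5279457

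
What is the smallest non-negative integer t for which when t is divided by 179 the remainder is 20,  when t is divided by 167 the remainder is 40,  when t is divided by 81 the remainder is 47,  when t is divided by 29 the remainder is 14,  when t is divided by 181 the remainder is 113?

The moduli are pairwise coprime; N = 179·167·81·29·181 = 12709576917.
N/179 = 71003223; 71003223 ≡ 9 (mod 179); 9·20 ≡ 1, so inverse 20.
N/167 = 76105251; 76105251 ≡ 11 (mod 167); 11·76 ≡ 1, so inverse 76.
N/81 = 156908357; 156908357 ≡ 17 (mod 81); 17·62 ≡ 1, so inverse 62.
N/29 = 438261273; 438261273 ≡ 20 (mod 29); 20·16 ≡ 1, so inverse 16.
N/181 = 70218657; 70218657 ≡ 69 (mod 181); 69·21 ≡ 1, so inverse 21.
t ≡ 20·71003223·20 + 40·76105251·76 + 47·156908357·62 + 14·438261273·16 + 113·70218657·21 = 981791602751.
981791602751 mod 12709576917 = 3154180142.

3154180142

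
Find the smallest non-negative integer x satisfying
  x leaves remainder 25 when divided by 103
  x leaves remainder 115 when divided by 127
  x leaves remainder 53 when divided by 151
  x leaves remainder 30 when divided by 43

From x ≡ 25 (mod 103) write x = 25 + 103t. Substituting into x ≡ 115 (mod 127) gives 103t ≡ 90 (mod 127), and since 103⁻¹ ≡ 37 (mod 127), t ≡ 28. Hence x ≡ 25 + 103·28 = 2909 (mod 13081).
From x ≡ 2909 (mod 13081) write x = 2909 + 13081t. Substituting into x ≡ 53 (mod 151) gives 13081t ≡ 13 (mod 151), and since 95⁻¹ ≡ 62 (mod 151), t ≡ 51. Hence x ≡ 2909 + 13081·51 = 670040 (mod 1975231).
From x ≡ 670040 (mod 1975231) write x = 670040 + 1975231t. Substituting into x ≡ 30 (mod 43) gives 1975231t ≡ 16 (mod 43), and since 26⁻¹ ≡ 5 (mod 43), t ≡ 37. Hence x ≡ 670040 + 1975231·37 = 73753587 (mod 84934933).

73753587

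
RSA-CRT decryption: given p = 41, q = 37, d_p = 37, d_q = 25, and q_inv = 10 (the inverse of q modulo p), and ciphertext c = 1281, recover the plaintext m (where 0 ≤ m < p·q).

1207

m₁ = c^(d_p) mod p: c ≡ 10 (mod 41), and 10^37 mod 41 = 18.
m₂ = c^(d_q) mod q: c ≡ 23 (mod 37), and 23^25 mod 37 = 23.
h = q_inv·(m₁ − m₂) mod p = 10·(18 − 23) mod 41 = 32.
m = m₂ + h·q = 23 + 32·37 = 1207.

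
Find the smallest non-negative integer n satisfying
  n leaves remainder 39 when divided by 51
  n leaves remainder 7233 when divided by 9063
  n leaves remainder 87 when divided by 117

gcd(51, 9063) = 3 and 3 | (7233 − 39), so the pair is consistent; merging gives n ≡ 70674 (mod 154071), where 154071 = lcm(51, 9063).
gcd(154071, 117) = 9 and 9 | (87 − 70674), so the pair is consistent; merging gives n ≡ 378816 (mod 2002923), where 2002923 = lcm(154071, 117).
The solution is unique modulo lcm(51, 9063, 117) = 2002923.

378816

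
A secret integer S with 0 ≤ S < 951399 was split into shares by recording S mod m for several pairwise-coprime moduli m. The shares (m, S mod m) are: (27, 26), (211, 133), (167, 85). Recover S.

The moduli are pairwise coprime; N = 27·211·167 = 951399.
N/27 = 35237; 35237 ≡ 2 (mod 27); 2·14 ≡ 1, so inverse 14.
N/211 = 4509; 4509 ≡ 78 (mod 211); 78·46 ≡ 1, so inverse 46.
N/167 = 5697; 5697 ≡ 19 (mod 167); 19·44 ≡ 1, so inverse 44.
S ≡ 26·35237·14 + 133·4509·46 + 85·5697·44 = 61719110.
61719110 mod 951399 = 829574.

829574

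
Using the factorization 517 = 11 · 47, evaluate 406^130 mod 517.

Mod 11: 406 ≡ 10; since 10 | 130, by Fermat 10^130 ≡ 1 (mod 11).
Mod 47: 406 ≡ 30; by Fermat, exponent reduces to 130 mod 46 = 38; 30^38 ≡ 12 (mod 47).
Combine by CRT: x ≡ 1 (mod 11), x ≡ 12 (mod 47) ⇒ x ≡ 12 (mod 517).

12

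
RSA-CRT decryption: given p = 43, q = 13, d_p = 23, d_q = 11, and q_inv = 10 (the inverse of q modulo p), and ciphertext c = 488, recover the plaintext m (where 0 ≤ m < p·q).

m₁ = c^(d_p) mod p: c ≡ 15 (mod 43), and 15^23 mod 43 = 10.
m₂ = c^(d_q) mod q: c ≡ 7 (mod 13), and 7^11 mod 13 = 2.
h = q_inv·(m₁ − m₂) mod p = 10·(10 − 2) mod 43 = 37.
m = m₂ + h·q = 2 + 37·13 = 483.

483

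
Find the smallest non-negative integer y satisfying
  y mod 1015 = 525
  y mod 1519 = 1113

36050

gcd(1015, 1519) = 7 and 7 | (1113 − 525), so the pair is consistent; merging gives y ≡ 36050 (mod 220255), where 220255 = lcm(1015, 1519).
The solution is unique modulo lcm(1015, 1519) = 220255.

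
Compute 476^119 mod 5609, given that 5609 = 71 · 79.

Mod 71: 476 ≡ 50; by Fermat, exponent reduces to 119 mod 70 = 49; 50^49 ≡ 5 (mod 71).
Mod 79: 476 ≡ 2; by Fermat, exponent reduces to 119 mod 78 = 41; 2^41 ≡ 4 (mod 79).
Combine by CRT: x ≡ 5 (mod 71), x ≡ 4 (mod 79) ⇒ x ≡ 715 (mod 5609).

715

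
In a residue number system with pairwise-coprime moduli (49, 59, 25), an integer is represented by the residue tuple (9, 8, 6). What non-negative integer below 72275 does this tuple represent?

The moduli are pairwise coprime; N = 49·59·25 = 72275.
N/49 = 1475; 1475 ≡ 5 (mod 49); 5·10 ≡ 1, so inverse 10.
N/59 = 1225; 1225 ≡ 45 (mod 59); 45·21 ≡ 1, so inverse 21.
N/25 = 2891; 2891 ≡ 16 (mod 25); 16·11 ≡ 1, so inverse 11.
x ≡ 9·1475·10 + 8·1225·21 + 6·2891·11 = 529356.
529356 mod 72275 = 23431.

23431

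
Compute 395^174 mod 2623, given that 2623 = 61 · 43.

1951

Mod 61: 395 ≡ 29; by Fermat, exponent reduces to 174 mod 60 = 54; 29^54 ≡ 60 (mod 61).
Mod 43: 395 ≡ 8; by Fermat, exponent reduces to 174 mod 42 = 6; 8^6 ≡ 16 (mod 43).
Combine by CRT: x ≡ 60 (mod 61), x ≡ 16 (mod 43) ⇒ x ≡ 1951 (mod 2623).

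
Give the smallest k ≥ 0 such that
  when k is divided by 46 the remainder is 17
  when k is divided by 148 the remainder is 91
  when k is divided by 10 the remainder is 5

15335

Combine the congruences pairwise.
gcd(46, 148) = 2 and 2 | (91 − 17), so the pair is consistent; merging gives k ≡ 1719 (mod 3404), where 3404 = lcm(46, 148).
gcd(3404, 10) = 2 and 2 | (5 − 1719), so the pair is consistent; merging gives k ≡ 15335 (mod 17020), where 17020 = lcm(3404, 10).
The solution is unique modulo lcm(46, 148, 10) = 17020.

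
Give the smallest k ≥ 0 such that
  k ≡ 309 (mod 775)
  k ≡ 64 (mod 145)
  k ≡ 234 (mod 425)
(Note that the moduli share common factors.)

290934

gcd(775, 145) = 5 and 5 | (64 − 309), so the pair is consistent; merging gives k ≡ 21234 (mod 22475), where 22475 = lcm(775, 145).
gcd(22475, 425) = 25 and 25 | (234 − 21234), so the pair is consistent; merging gives k ≡ 290934 (mod 382075), where 382075 = lcm(22475, 425).
The solution is unique modulo lcm(775, 145, 425) = 382075.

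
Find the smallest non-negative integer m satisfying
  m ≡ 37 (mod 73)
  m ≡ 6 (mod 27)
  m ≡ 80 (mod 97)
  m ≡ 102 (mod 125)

Combine the congruences pairwise.
From m ≡ 37 (mod 73) write m = 37 + 73t. Substituting into m ≡ 6 (mod 27) gives 73t ≡ 23 (mod 27), and since 19⁻¹ ≡ 10 (mod 27), t ≡ 14. Hence m ≡ 37 + 73·14 = 1059 (mod 1971).
From m ≡ 1059 (mod 1971) write m = 1059 + 1971t. Substituting into m ≡ 80 (mod 97) gives 1971t ≡ 88 (mod 97), and since 31⁻¹ ≡ 72 (mod 97), t ≡ 31. Hence m ≡ 1059 + 1971·31 = 62160 (mod 191187).
From m ≡ 62160 (mod 191187) write m = 62160 + 191187t. Substituting into m ≡ 102 (mod 125) gives 191187t ≡ 67 (mod 125), and since 62⁻¹ ≡ 123 (mod 125), t ≡ 116. Hence m ≡ 62160 + 191187·116 = 22239852 (mod 23898375).

22239852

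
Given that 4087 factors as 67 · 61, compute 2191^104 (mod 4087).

3672

Mod 67: 2191 ≡ 47; by Fermat, exponent reduces to 104 mod 66 = 38; 47^38 ≡ 54 (mod 67).
Mod 61: 2191 ≡ 56; by Fermat, exponent reduces to 104 mod 60 = 44; 56^44 ≡ 12 (mod 61).
Combine by CRT: x ≡ 54 (mod 67), x ≡ 12 (mod 61) ⇒ x ≡ 3672 (mod 4087).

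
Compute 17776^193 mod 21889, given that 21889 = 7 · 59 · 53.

Mod 7: 17776 ≡ 3; by Fermat, exponent reduces to 193 mod 6 = 1; 3^1 ≡ 3 (mod 7).
Mod 59: 17776 ≡ 17; by Fermat, exponent reduces to 193 mod 58 = 19; 17^19 ≡ 5 (mod 59).
Mod 53: 17776 ≡ 21; by Fermat, exponent reduces to 193 mod 52 = 37; 21^37 ≡ 8 (mod 53).
Combine by CRT: x ≡ 3 (mod 7), x ≡ 5 (mod 59), x ≡ 8 (mod 53) ⇒ x ≡ 10979 (mod 21889).

10979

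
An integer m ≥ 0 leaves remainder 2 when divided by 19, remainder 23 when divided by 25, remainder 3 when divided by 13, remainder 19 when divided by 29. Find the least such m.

48623

The moduli are pairwise coprime; N = 19·25·13·29 = 179075.
N/19 = 9425; 9425 ≡ 1 (mod 19), inverse 1.
N/25 = 7163; 7163 ≡ 13 (mod 25); 13·2 ≡ 1, so inverse 2.
N/13 = 13775; 13775 ≡ 8 (mod 13); 8·5 ≡ 1, so inverse 5.
N/29 = 6175; 6175 ≡ 27 (mod 29); 27·14 ≡ 1, so inverse 14.
m ≡ 2·9425·1 + 23·7163·2 + 3·13775·5 + 19·6175·14 = 2197523.
2197523 mod 179075 = 48623.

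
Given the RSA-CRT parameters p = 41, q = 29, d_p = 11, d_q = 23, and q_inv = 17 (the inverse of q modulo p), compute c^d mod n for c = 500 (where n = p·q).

484

m₁ = c^(d_p) mod p: c ≡ 8 (mod 41), and 8^11 mod 41 = 33.
m₂ = c^(d_q) mod q: c ≡ 7 (mod 29), and 7^23 mod 29 = 20.
h = q_inv·(m₁ − m₂) mod p = 17·(33 − 20) mod 41 = 16.
m = m₂ + h·q = 20 + 16·29 = 484.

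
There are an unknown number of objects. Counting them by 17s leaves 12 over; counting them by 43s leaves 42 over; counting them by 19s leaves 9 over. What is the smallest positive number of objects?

The moduli are pairwise coprime; M = 17·43·19 = 13889.
M/17 = 817; 817 ≡ 1 (mod 17), inverse 1.
M/43 = 323; 323 ≡ 22 (mod 43); 22·2 ≡ 1, so inverse 2.
M/19 = 731; 731 ≡ 9 (mod 19); 9·17 ≡ 1, so inverse 17.
N ≡ 12·817·1 + 42·323·2 + 9·731·17 = 148779.
148779 mod 13889 = 9889.

9889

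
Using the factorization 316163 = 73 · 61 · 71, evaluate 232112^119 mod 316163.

91352

Mod 73: 232112 ≡ 45; by Fermat, exponent reduces to 119 mod 72 = 47; 45^47 ≡ 29 (mod 73).
Mod 61: 232112 ≡ 7; by Fermat, exponent reduces to 119 mod 60 = 59; 7^59 ≡ 35 (mod 61).
Mod 71: 232112 ≡ 13; by Fermat, exponent reduces to 119 mod 70 = 49; 13^49 ≡ 46 (mod 71).
Combine by CRT: x ≡ 29 (mod 73), x ≡ 35 (mod 61), x ≡ 46 (mod 71) ⇒ x ≡ 91352 (mod 316163).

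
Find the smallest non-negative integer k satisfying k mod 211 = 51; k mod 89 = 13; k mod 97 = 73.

1229548

From k ≡ 51 (mod 211) write k = 51 + 211t. Substituting into k ≡ 13 (mod 89) gives 211t ≡ 51 (mod 89), and since 33⁻¹ ≡ 27 (mod 89), t ≡ 42. Hence k ≡ 51 + 211·42 = 8913 (mod 18779).
From k ≡ 8913 (mod 18779) write k = 8913 + 18779t. Substituting into k ≡ 73 (mod 97) gives 18779t ≡ 84 (mod 97), and since 58⁻¹ ≡ 92 (mod 97), t ≡ 65. Hence k ≡ 8913 + 18779·65 = 1229548 (mod 1821563).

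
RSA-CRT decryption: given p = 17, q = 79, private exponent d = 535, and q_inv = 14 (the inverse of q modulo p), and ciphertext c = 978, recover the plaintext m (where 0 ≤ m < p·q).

393

d_p = d mod (p−1) = 535 mod 16 = 7; d_q = d mod (q−1) = 67.
m₁ = c^(d_p) mod p: c ≡ 9 (mod 17), and 9^7 mod 17 = 2.
m₂ = c^(d_q) mod q: c ≡ 30 (mod 79), and 30^67 mod 79 = 77.
h = q_inv·(m₁ − m₂) mod p = 14·(2 − 77) mod 17 = 4.
m = m₂ + h·q = 77 + 4·79 = 393.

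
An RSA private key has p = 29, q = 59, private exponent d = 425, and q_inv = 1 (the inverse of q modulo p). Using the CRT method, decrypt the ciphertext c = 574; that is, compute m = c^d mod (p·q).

170

d_p = d mod (p−1) = 425 mod 28 = 5; d_q = d mod (q−1) = 19.
m₁ = c^(d_p) mod p: c ≡ 23 (mod 29), and 23^5 mod 29 = 25.
m₂ = c^(d_q) mod q: c ≡ 43 (mod 59), and 43^19 mod 59 = 52.
h = q_inv·(m₁ − m₂) mod p = 1·(25 − 52) mod 29 = 2.
m = m₂ + h·q = 52 + 2·59 = 170.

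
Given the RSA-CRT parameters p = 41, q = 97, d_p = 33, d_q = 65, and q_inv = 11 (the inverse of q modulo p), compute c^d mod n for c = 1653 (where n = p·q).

2080

m₁ = c^(d_p) mod p: c ≡ 13 (mod 41), and 13^33 mod 41 = 30.
m₂ = c^(d_q) mod q: c ≡ 4 (mod 97), and 4^65 mod 97 = 43.
h = q_inv·(m₁ − m₂) mod p = 11·(30 − 43) mod 41 = 21.
m = m₂ + h·q = 43 + 21·97 = 2080.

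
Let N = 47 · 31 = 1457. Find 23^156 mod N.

Mod 47: 23 ≡ 23; by Fermat, exponent reduces to 156 mod 46 = 18; 23^18 ≡ 32 (mod 47).
Mod 31: 23 ≡ 23; by Fermat, exponent reduces to 156 mod 30 = 6; 23^6 ≡ 8 (mod 31).
Combine by CRT: x ≡ 32 (mod 47), x ≡ 8 (mod 31) ⇒ x ≡ 690 (mod 1457).

690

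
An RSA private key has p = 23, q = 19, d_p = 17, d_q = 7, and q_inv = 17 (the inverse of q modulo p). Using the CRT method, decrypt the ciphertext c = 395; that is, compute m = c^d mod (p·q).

m₁ = c^(d_p) mod p: c ≡ 4 (mod 23), and 4^17 mod 23 = 2.
m₂ = c^(d_q) mod q: c ≡ 15 (mod 19), and 15^7 mod 19 = 13.
h = q_inv·(m₁ − m₂) mod p = 17·(2 − 13) mod 23 = 20.
m = m₂ + h·q = 13 + 20·19 = 393.

393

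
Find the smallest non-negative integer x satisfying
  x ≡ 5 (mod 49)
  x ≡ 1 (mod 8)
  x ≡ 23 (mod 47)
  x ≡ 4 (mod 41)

30385

The moduli are pairwise coprime; N = 49·8·47·41 = 755384.
N/49 = 15416; 15416 ≡ 30 (mod 49); 30·18 ≡ 1, so inverse 18.
N/8 = 94423; 94423 ≡ 7 (mod 8); 7·7 ≡ 1, so inverse 7.
N/47 = 16072; 16072 ≡ 45 (mod 47); 45·23 ≡ 1, so inverse 23.
N/41 = 18424; 18424 ≡ 15 (mod 41); 15·11 ≡ 1, so inverse 11.
x ≡ 5·15416·18 + 1·94423·7 + 23·16072·23 + 4·18424·11 = 11361145.
11361145 mod 755384 = 30385.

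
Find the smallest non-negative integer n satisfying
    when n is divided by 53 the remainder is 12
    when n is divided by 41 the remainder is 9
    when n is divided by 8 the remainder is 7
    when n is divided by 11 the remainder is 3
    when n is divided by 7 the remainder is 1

From n ≡ 12 (mod 53) write n = 12 + 53t. Substituting into n ≡ 9 (mod 41) gives 53t ≡ 38 (mod 41), and since 12⁻¹ ≡ 24 (mod 41), t ≡ 10. Hence n ≡ 12 + 53·10 = 542 (mod 2173).
From n ≡ 542 (mod 2173) write n = 542 + 2173t. Substituting into n ≡ 7 (mod 8) gives 2173t ≡ 1 (mod 8), and since 5⁻¹ ≡ 5 (mod 8), t ≡ 5. Hence n ≡ 542 + 2173·5 = 11407 (mod 17384).
From n ≡ 11407 (mod 17384) write n = 11407 + 17384t. Substituting into n ≡ 3 (mod 11) gives 17384t ≡ 3 (mod 11), and since 4⁻¹ ≡ 3 (mod 11), t ≡ 9. Hence n ≡ 11407 + 17384·9 = 167863 (mod 191224).
From n ≡ 167863 (mod 191224) write n = 167863 + 191224t. Substituting into n ≡ 1 (mod 7) gives 191224t ≡ 5 (mod 7), and since 5⁻¹ ≡ 3 (mod 7), t ≡ 1. Hence n ≡ 167863 + 191224·1 = 359087 (mod 1338568).

359087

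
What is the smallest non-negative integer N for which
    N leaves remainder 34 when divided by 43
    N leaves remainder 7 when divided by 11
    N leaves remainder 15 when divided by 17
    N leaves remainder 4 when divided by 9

45184

From N ≡ 34 (mod 43) write N = 34 + 43t. Substituting into N ≡ 7 (mod 11) gives 43t ≡ 6 (mod 11), and since 10⁻¹ ≡ 10 (mod 11), t ≡ 5. Hence N ≡ 34 + 43·5 = 249 (mod 473).
From N ≡ 249 (mod 473) write N = 249 + 473t. Substituting into N ≡ 15 (mod 17) gives 473t ≡ 4 (mod 17), and since 14⁻¹ ≡ 11 (mod 17), t ≡ 10. Hence N ≡ 249 + 473·10 = 4979 (mod 8041).
From N ≡ 4979 (mod 8041) write N = 4979 + 8041t. Substituting into N ≡ 4 (mod 9) gives 8041t ≡ 2 (mod 9), and since 4⁻¹ ≡ 7 (mod 9), t ≡ 5. Hence N ≡ 4979 + 8041·5 = 45184 (mod 72369).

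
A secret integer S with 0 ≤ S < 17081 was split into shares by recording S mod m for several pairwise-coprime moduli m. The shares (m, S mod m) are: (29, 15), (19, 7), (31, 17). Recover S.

From S ≡ 15 (mod 29) write S = 15 + 29t. Substituting into S ≡ 7 (mod 19) gives 29t ≡ 11 (mod 19), and since 10⁻¹ ≡ 2 (mod 19), t ≡ 3. Hence S ≡ 15 + 29·3 = 102 (mod 551).
From S ≡ 102 (mod 551) write S = 102 + 551t. Substituting into S ≡ 17 (mod 31) gives 551t ≡ 8 (mod 31), and since 24⁻¹ ≡ 22 (mod 31), t ≡ 21. Hence S ≡ 102 + 551·21 = 11673 (mod 17081).

11673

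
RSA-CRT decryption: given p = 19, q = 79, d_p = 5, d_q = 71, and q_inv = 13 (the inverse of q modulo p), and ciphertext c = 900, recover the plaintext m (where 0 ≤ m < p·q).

m₁ = c^(d_p) mod p: c ≡ 7 (mod 19), and 7^5 mod 19 = 11.
m₂ = c^(d_q) mod q: c ≡ 31 (mod 79), and 31^71 mod 79 = 44.
h = q_inv·(m₁ − m₂) mod p = 13·(11 − 44) mod 19 = 8.
m = m₂ + h·q = 44 + 8·79 = 676.

676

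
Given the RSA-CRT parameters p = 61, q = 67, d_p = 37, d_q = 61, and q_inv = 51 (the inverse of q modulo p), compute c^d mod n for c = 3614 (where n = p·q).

2218

m₁ = c^(d_p) mod p: c ≡ 15 (mod 61), and 15^37 mod 61 = 22.
m₂ = c^(d_q) mod q: c ≡ 63 (mod 67), and 63^61 mod 67 = 7.
h = q_inv·(m₁ − m₂) mod p = 51·(22 − 7) mod 61 = 33.
m = m₂ + h·q = 7 + 33·67 = 2218.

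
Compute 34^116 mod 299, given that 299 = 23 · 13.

170

Mod 23: 34 ≡ 11; by Fermat, exponent reduces to 116 mod 22 = 6; 11^6 ≡ 9 (mod 23).
Mod 13: 34 ≡ 8; by Fermat, exponent reduces to 116 mod 12 = 8; 8^8 ≡ 1 (mod 13).
Combine by CRT: x ≡ 9 (mod 23), x ≡ 1 (mod 13) ⇒ x ≡ 170 (mod 299).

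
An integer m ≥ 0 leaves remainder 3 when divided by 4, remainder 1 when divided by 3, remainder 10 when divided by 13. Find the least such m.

The moduli are pairwise coprime; N = 4·3·13 = 156.
N/4 = 39; 39 ≡ 3 (mod 4); 3·3 ≡ 1, so inverse 3.
N/3 = 52; 52 ≡ 1 (mod 3), inverse 1.
N/13 = 12; 12 ≡ 12 (mod 13); 12·12 ≡ 1, so inverse 12.
m ≡ 3·39·3 + 1·52·1 + 10·12·12 = 1843.
1843 mod 156 = 127.

127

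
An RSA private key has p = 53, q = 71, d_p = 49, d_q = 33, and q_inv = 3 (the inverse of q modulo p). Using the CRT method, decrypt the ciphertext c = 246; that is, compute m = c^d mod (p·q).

3192

m₁ = c^(d_p) mod p: c ≡ 34 (mod 53), and 34^49 mod 53 = 12.
m₂ = c^(d_q) mod q: c ≡ 33 (mod 71), and 33^33 mod 71 = 68.
h = q_inv·(m₁ − m₂) mod p = 3·(12 − 68) mod 53 = 44.
m = m₂ + h·q = 68 + 44·71 = 3192.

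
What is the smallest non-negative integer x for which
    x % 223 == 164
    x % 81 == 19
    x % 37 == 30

448840

The moduli are pairwise coprime; N = 223·81·37 = 668331.
N/223 = 2997; 2997 ≡ 98 (mod 223); 98·66 ≡ 1, so inverse 66.
N/81 = 8251; 8251 ≡ 70 (mod 81); 70·22 ≡ 1, so inverse 22.
N/37 = 18063; 18063 ≡ 7 (mod 37); 7·16 ≡ 1, so inverse 16.
x ≡ 164·2997·66 + 19·8251·22 + 30·18063·16 = 44558686.
44558686 mod 668331 = 448840.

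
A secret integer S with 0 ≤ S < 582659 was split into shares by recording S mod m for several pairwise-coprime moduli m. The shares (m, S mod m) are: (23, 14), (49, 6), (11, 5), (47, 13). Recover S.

404354

The moduli are pairwise coprime; N = 23·49·11·47 = 582659.
N/23 = 25333; 25333 ≡ 10 (mod 23); 10·7 ≡ 1, so inverse 7.
N/49 = 11891; 11891 ≡ 33 (mod 49); 33·3 ≡ 1, so inverse 3.
N/11 = 52969; 52969 ≡ 4 (mod 11); 4·3 ≡ 1, so inverse 3.
N/47 = 12397; 12397 ≡ 36 (mod 47); 36·17 ≡ 1, so inverse 17.
S ≡ 14·25333·7 + 6·11891·3 + 5·52969·3 + 13·12397·17 = 6230944.
6230944 mod 582659 = 404354.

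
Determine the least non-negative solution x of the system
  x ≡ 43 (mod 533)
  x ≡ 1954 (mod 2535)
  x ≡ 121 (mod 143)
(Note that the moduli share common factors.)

901879

gcd(533, 2535) = 13 and 13 | (1954 − 43), so the pair is consistent; merging gives x ≡ 70399 (mod 103935), where 103935 = lcm(533, 2535).
gcd(103935, 143) = 13 and 13 | (121 − 70399), so the pair is consistent; merging gives x ≡ 901879 (mod 1143285), where 1143285 = lcm(103935, 143).
The solution is unique modulo lcm(533, 2535, 143) = 1143285.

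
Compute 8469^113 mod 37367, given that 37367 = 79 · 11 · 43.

19348

Mod 79: 8469 ≡ 16; by Fermat, exponent reduces to 113 mod 78 = 35; 16^35 ≡ 72 (mod 79).
Mod 11: 8469 ≡ 10; by Fermat, exponent reduces to 113 mod 10 = 3; 10^3 ≡ 10 (mod 11).
Mod 43: 8469 ≡ 41; by Fermat, exponent reduces to 113 mod 42 = 29; 41^29 ≡ 41 (mod 43).
Combine by CRT: x ≡ 72 (mod 79), x ≡ 10 (mod 11), x ≡ 41 (mod 43) ⇒ x ≡ 19348 (mod 37367).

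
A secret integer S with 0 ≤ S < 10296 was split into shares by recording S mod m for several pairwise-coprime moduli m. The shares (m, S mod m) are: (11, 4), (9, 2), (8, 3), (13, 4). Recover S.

9299

From S ≡ 4 (mod 11) write S = 4 + 11t. Substituting into S ≡ 2 (mod 9) gives 11t ≡ 7 (mod 9), and since 2⁻¹ ≡ 5 (mod 9), t ≡ 8. Hence S ≡ 4 + 11·8 = 92 (mod 99).
From S ≡ 92 (mod 99) write S = 92 + 99t. Substituting into S ≡ 3 (mod 8) gives 99t ≡ 7 (mod 8), and since 3⁻¹ ≡ 3 (mod 8), t ≡ 5. Hence S ≡ 92 + 99·5 = 587 (mod 792).
From S ≡ 587 (mod 792) write S = 587 + 792t. Substituting into S ≡ 4 (mod 13) gives 792t ≡ 2 (mod 13), and since 12⁻¹ ≡ 12 (mod 13), t ≡ 11. Hence S ≡ 587 + 792·11 = 9299 (mod 10296).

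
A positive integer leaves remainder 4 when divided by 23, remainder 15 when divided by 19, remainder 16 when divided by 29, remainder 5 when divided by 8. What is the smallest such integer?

88669

The moduli are pairwise coprime; N = 23·19·29·8 = 101384.
N/23 = 4408; 4408 ≡ 15 (mod 23); 15·20 ≡ 1, so inverse 20.
N/19 = 5336; 5336 ≡ 16 (mod 19); 16·6 ≡ 1, so inverse 6.
N/29 = 3496; 3496 ≡ 16 (mod 29); 16·20 ≡ 1, so inverse 20.
N/8 = 12673; 12673 ≡ 1 (mod 8), inverse 1.
k ≡ 4·4408·20 + 15·5336·6 + 16·3496·20 + 5·12673·1 = 2014965.
2014965 mod 101384 = 88669.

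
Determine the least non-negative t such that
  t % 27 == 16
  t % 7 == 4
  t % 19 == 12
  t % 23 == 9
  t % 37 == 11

The moduli are pairwise coprime; N = 27·7·19·23·37 = 3055941.
N/27 = 113183; 113183 ≡ 26 (mod 27); 26·26 ≡ 1, so inverse 26.
N/7 = 436563; 436563 ≡ 1 (mod 7), inverse 1.
N/19 = 160839; 160839 ≡ 4 (mod 19); 4·5 ≡ 1, so inverse 5.
N/23 = 132867; 132867 ≡ 19 (mod 23); 19·17 ≡ 1, so inverse 17.
N/37 = 82593; 82593 ≡ 9 (mod 37); 9·33 ≡ 1, so inverse 33.
t ≡ 16·113183·26 + 4·436563·1 + 12·160839·5 + 9·132867·17 + 11·82593·33 = 108790630.
108790630 mod 3055941 = 1832695.

1832695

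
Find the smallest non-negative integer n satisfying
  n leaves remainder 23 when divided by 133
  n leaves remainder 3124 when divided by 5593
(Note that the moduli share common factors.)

gcd(133, 5593) = 7 and 7 | (3124 − 23), so the pair is consistent; merging gives n ≡ 75833 (mod 106267), where 106267 = lcm(133, 5593).
The solution is unique modulo lcm(133, 5593) = 106267.

75833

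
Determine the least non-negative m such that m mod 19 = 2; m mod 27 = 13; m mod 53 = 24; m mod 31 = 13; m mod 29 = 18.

14860111

The moduli are pairwise coprime; N = 19·27·53·31·29 = 24442911.
N/19 = 1286469; 1286469 ≡ 17 (mod 19); 17·9 ≡ 1, so inverse 9.
N/27 = 905293; 905293 ≡ 10 (mod 27); 10·19 ≡ 1, so inverse 19.
N/53 = 461187; 461187 ≡ 34 (mod 53); 34·39 ≡ 1, so inverse 39.
N/31 = 788481; 788481 ≡ 27 (mod 31); 27·23 ≡ 1, so inverse 23.
N/29 = 842859; 842859 ≡ 3 (mod 29); 3·10 ≡ 1, so inverse 10.
m ≡ 2·1286469·9 + 13·905293·19 + 24·461187·39 + 13·788481·23 + 18·842859·10 = 1065905284.
1065905284 mod 24442911 = 14860111.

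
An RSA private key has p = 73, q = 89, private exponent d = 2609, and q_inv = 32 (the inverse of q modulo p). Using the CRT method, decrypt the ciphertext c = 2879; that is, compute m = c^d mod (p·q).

d_p = d mod (p−1) = 2609 mod 72 = 17; d_q = d mod (q−1) = 57.
m₁ = c^(d_p) mod p: c ≡ 32 (mod 73), and 32^17 mod 73 = 16.
m₂ = c^(d_q) mod q: c ≡ 31 (mod 89), and 31^57 mod 89 = 51.
h = q_inv·(m₁ − m₂) mod p = 32·(16 − 51) mod 73 = 48.
m = m₂ + h·q = 51 + 48·89 = 4323.

4323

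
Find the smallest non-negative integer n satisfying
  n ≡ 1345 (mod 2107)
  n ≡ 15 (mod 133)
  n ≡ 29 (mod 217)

gcd(2107, 133) = 7 and 7 | (15 − 1345), so the pair is consistent; merging gives n ≡ 1345 (mod 40033), where 40033 = lcm(2107, 133).
gcd(40033, 217) = 7 and 7 | (29 − 1345), so the pair is consistent; merging gives n ≡ 161477 (mod 1241023), where 1241023 = lcm(40033, 217).
The solution is unique modulo lcm(2107, 133, 217) = 1241023.

161477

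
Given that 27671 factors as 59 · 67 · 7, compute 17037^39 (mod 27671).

Mod 59: 17037 ≡ 45; 45^39 ≡ 46 (mod 59).
Mod 67: 17037 ≡ 19; 19^39 ≡ 22 (mod 67).
Mod 7: 17037 ≡ 6; by Fermat, exponent reduces to 39 mod 6 = 3; 6^3 ≡ 6 (mod 7).
Combine by CRT: x ≡ 46 (mod 59), x ≡ 22 (mod 67), x ≡ 6 (mod 7) ⇒ x ≡ 223 (mod 27671).

223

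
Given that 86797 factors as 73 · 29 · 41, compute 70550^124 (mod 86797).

20258

Mod 73: 70550 ≡ 32; by Fermat, exponent reduces to 124 mod 72 = 52; 32^52 ≡ 37 (mod 73).
Mod 29: 70550 ≡ 22; by Fermat, exponent reduces to 124 mod 28 = 12; 22^12 ≡ 16 (mod 29).
Mod 41: 70550 ≡ 30; by Fermat, exponent reduces to 124 mod 40 = 4; 30^4 ≡ 4 (mod 41).
Combine by CRT: x ≡ 37 (mod 73), x ≡ 16 (mod 29), x ≡ 4 (mod 41) ⇒ x ≡ 20258 (mod 86797).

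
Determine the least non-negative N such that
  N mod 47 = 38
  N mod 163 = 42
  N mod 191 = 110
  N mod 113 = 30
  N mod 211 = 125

5948074933

The moduli are pairwise coprime; M = 47·163·191·113·211 = 34888293593.
M/47 = 742304119; 742304119 ≡ 31 (mod 47); 31·44 ≡ 1, so inverse 44.
M/163 = 214038611; 214038611 ≡ 51 (mod 163); 51·16 ≡ 1, so inverse 16.
M/191 = 182661223; 182661223 ≡ 92 (mod 191); 92·27 ≡ 1, so inverse 27.
M/113 = 308745961; 308745961 ≡ 16 (mod 113); 16·106 ≡ 1, so inverse 106.
M/211 = 165347363; 165347363 ≡ 167 (mod 211); 167·187 ≡ 1, so inverse 187.
N ≡ 38·742304119·44 + 42·214038611·16 + 110·182661223·27 + 30·308745961·106 + 125·165347363·187 = 6774277031975.
6774277031975 mod 34888293593 = 5948074933.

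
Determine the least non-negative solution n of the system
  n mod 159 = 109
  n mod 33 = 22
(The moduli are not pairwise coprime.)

1540

Combine the congruences pairwise.
gcd(159, 33) = 3 and 3 | (22 − 109), so the pair is consistent; merging gives n ≡ 1540 (mod 1749), where 1749 = lcm(159, 33).
The solution is unique modulo lcm(159, 33) = 1749.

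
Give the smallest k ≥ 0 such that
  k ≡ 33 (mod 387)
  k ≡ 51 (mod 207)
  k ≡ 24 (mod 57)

20544

gcd(387, 207) = 9 and 9 | (51 − 33), so the pair is consistent; merging gives k ≡ 2742 (mod 8901), where 8901 = lcm(387, 207).
gcd(8901, 57) = 3 and 3 | (24 − 2742), so the pair is consistent; merging gives k ≡ 20544 (mod 169119), where 169119 = lcm(8901, 57).
The solution is unique modulo lcm(387, 207, 57) = 169119.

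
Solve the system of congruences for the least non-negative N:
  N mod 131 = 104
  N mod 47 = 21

From N ≡ 104 (mod 131) write N = 104 + 131t. Substituting into N ≡ 21 (mod 47) gives 131t ≡ 11 (mod 47), and since 37⁻¹ ≡ 14 (mod 47), t ≡ 13. Hence N ≡ 104 + 131·13 = 1807 (mod 6157).

1807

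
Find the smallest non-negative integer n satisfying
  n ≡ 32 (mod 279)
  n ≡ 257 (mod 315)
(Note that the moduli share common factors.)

5612

gcd(279, 315) = 9 and 9 | (257 − 32), so the pair is consistent; merging gives n ≡ 5612 (mod 9765), where 9765 = lcm(279, 315).
The solution is unique modulo lcm(279, 315) = 9765.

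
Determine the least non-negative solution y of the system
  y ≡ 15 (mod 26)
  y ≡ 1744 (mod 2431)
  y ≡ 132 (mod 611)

gcd(26, 2431) = 13 and 13 | (1744 − 15), so the pair is consistent; merging gives y ≡ 4175 (mod 4862), where 4862 = lcm(26, 2431).
gcd(4862, 611) = 13 and 13 | (132 − 4175), so the pair is consistent; merging gives y ≡ 188931 (mod 228514), where 228514 = lcm(4862, 611).
The solution is unique modulo lcm(26, 2431, 611) = 228514.

188931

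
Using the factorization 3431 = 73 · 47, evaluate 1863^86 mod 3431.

Mod 73: 1863 ≡ 38; by Fermat, exponent reduces to 86 mod 72 = 14; 38^14 ≡ 71 (mod 73).
Mod 47: 1863 ≡ 30; by Fermat, exponent reduces to 86 mod 46 = 40; 30^40 ≡ 37 (mod 47).
Combine by CRT: x ≡ 71 (mod 73), x ≡ 37 (mod 47) ⇒ x ≡ 1823 (mod 3431).

1823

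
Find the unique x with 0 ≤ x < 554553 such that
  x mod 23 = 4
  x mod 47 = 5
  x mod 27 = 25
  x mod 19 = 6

364255

From x ≡ 4 (mod 23) write x = 4 + 23t. Substituting into x ≡ 5 (mod 47) gives 23t ≡ 1 (mod 47), and since 23⁻¹ ≡ 45 (mod 47), t ≡ 45. Hence x ≡ 4 + 23·45 = 1039 (mod 1081).
From x ≡ 1039 (mod 1081) write x = 1039 + 1081t. Substituting into x ≡ 25 (mod 27) gives 1081t ≡ 12 (mod 27), and since 1⁻¹ ≡ 1 (mod 27), t ≡ 12. Hence x ≡ 1039 + 1081·12 = 14011 (mod 29187).
From x ≡ 14011 (mod 29187) write x = 14011 + 29187t. Substituting into x ≡ 6 (mod 19) gives 29187t ≡ 17 (mod 19), and since 3⁻¹ ≡ 13 (mod 19), t ≡ 12. Hence x ≡ 14011 + 29187·12 = 364255 (mod 554553).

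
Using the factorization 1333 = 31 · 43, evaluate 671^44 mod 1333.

1192

Mod 31: 671 ≡ 20; by Fermat, exponent reduces to 44 mod 30 = 14; 20^14 ≡ 14 (mod 31).
Mod 43: 671 ≡ 26; by Fermat, exponent reduces to 44 mod 42 = 2; 26^2 ≡ 31 (mod 43).
Combine by CRT: x ≡ 14 (mod 31), x ≡ 31 (mod 43) ⇒ x ≡ 1192 (mod 1333).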